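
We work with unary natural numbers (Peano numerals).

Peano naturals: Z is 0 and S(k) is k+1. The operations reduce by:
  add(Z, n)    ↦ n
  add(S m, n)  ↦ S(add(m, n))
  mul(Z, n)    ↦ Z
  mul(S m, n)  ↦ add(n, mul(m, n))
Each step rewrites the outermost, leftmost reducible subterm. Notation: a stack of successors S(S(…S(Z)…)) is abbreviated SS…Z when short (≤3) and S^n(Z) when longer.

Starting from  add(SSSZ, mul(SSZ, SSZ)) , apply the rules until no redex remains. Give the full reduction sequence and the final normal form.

  start: add(SSSZ, mul(SSZ, SSZ))
  [1] S(add(SSZ, mul(SSZ, SSZ)))
  [2] S(S(add(SZ, mul(SSZ, SSZ))))
  [3] S(S(S(add(Z, mul(SSZ, SSZ)))))
  [4] S(S(S(mul(SSZ, SSZ))))
  [5] S(S(S(add(SSZ, mul(SZ, SSZ)))))
  [6] S(S(S(S(add(SZ, mul(SZ, SSZ))))))
  [7] S(S(S(S(S(add(Z, mul(SZ, SSZ)))))))
  [8] S(S(S(S(S(mul(SZ, SSZ))))))
  [9] S(S(S(S(S(add(SSZ, mul(Z, SSZ)))))))
  [10] S(S(S(S(S(S(add(SZ, mul(Z, SSZ))))))))
  [11] S(S(S(S(S(S(S(add(Z, mul(Z, SSZ)))))))))
  [12] S(S(S(S(S(S(S(mul(Z, SSZ))))))))
  [13] S^7(Z)

Answer: normal form = S^7(Z)  (in 13 steps)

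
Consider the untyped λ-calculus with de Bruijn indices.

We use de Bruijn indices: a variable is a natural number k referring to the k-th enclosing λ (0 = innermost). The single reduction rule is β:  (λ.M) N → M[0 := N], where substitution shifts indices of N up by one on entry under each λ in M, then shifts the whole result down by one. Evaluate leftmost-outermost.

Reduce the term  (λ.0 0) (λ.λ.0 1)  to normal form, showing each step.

  start: (λ.0 0) (λ.λ.0 1)
  [1] (λ.λ.0 1) (λ.λ.0 1)
  [2] λ.0 (λ.λ.0 1)

Answer: normal form = λ.0 (λ.λ.0 1)  (in 2 steps)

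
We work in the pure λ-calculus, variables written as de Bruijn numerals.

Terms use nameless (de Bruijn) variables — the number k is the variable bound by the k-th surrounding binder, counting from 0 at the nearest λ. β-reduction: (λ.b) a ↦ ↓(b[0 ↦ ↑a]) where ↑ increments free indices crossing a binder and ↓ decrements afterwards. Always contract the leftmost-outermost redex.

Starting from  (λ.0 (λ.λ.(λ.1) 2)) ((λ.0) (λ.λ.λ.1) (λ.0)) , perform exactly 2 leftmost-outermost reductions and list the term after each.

Answer: after 2 steps: (λ.λ.λ.1) (λ.0) (λ.λ.(λ.1) ((λ.0) (λ.λ.λ.1) (λ.0)))

Derivation:
  start: (λ.0 (λ.λ.(λ.1) 2)) ((λ.0) (λ.λ.λ.1) (λ.0))
  [1] (λ.0) (λ.λ.λ.1) (λ.0) (λ.λ.(λ.1) ((λ.0) (λ.λ.λ.1) (λ.0)))
  [2] (λ.λ.λ.1) (λ.0) (λ.λ.(λ.1) ((λ.0) (λ.λ.λ.1) (λ.0)))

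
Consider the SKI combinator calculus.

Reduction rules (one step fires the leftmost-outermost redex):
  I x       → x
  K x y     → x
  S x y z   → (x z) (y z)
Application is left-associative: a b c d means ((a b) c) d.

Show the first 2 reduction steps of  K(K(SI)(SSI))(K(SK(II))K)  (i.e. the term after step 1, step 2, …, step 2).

  start: K(K(SI)(SSI))(K(SK(II))K)
  →1  K(SI)(SSI)
  →2  SI

Answer: after 2 steps: SI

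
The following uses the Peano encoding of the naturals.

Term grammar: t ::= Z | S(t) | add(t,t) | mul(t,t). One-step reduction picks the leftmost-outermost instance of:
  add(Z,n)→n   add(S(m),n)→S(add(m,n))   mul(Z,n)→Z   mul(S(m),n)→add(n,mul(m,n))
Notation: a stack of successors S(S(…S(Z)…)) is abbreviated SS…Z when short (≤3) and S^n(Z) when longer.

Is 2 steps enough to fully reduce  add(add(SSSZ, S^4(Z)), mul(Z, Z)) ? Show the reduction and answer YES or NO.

  start: add(add(SSSZ, S^4(Z)), mul(Z, Z))
  [1] add(S(add(SSZ, S^4(Z))), mul(Z, Z))
  [2] S(add(add(SSZ, S^4(Z)), mul(Z, Z)))

Answer: NO — after 2 steps the term is S(add(add(SSZ, S^4(Z)), mul(Z, Z))), not yet normal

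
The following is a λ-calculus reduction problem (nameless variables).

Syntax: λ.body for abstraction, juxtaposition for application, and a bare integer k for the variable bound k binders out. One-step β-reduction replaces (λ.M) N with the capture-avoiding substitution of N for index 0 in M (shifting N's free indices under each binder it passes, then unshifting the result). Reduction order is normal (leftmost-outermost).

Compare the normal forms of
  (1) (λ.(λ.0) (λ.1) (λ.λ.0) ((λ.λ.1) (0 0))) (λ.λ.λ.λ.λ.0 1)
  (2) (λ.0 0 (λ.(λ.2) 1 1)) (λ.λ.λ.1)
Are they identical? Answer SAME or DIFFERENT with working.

Answer: DIFFERENT — A ⇓ λ.λ.λ.λ.0 1, B ⇓ λ.λ.λ.λ.1

Reduction:
Term A:
  start: (λ.(λ.0) (λ.1) (λ.λ.0) ((λ.λ.1) (0 0))) (λ.λ.λ.λ.λ.0 1)
  →1  (λ.0) (λ.λ.λ.λ.λ.λ.0 1) (λ.λ.0) ((λ.λ.1) ((λ.λ.λ.λ.λ.0 1) (λ.λ.λ.λ.λ.0 1)))
  →2  (λ.λ.λ.λ.λ.λ.0 1) (λ.λ.0) ((λ.λ.1) ((λ.λ.λ.λ.λ.0 1) (λ.λ.λ.λ.λ.0 1)))
  →3  (λ.λ.λ.λ.λ.0 1) ((λ.λ.1) ((λ.λ.λ.λ.λ.0 1) (λ.λ.λ.λ.λ.0 1)))
  →4  λ.λ.λ.λ.0 1

Term B:
  start: (λ.0 0 (λ.(λ.2) 1 1)) (λ.λ.λ.1)
  →1  (λ.λ.λ.1) (λ.λ.λ.1) (λ.(λ.λ.λ.λ.1) (λ.λ.λ.1) (λ.λ.λ.1))
  →2  (λ.λ.1) (λ.(λ.λ.λ.λ.1) (λ.λ.λ.1) (λ.λ.λ.1))
  →3  λ.λ.(λ.λ.λ.λ.1) (λ.λ.λ.1) (λ.λ.λ.1)
  →4  λ.λ.(λ.λ.λ.1) (λ.λ.λ.1)
  →5  λ.λ.λ.λ.1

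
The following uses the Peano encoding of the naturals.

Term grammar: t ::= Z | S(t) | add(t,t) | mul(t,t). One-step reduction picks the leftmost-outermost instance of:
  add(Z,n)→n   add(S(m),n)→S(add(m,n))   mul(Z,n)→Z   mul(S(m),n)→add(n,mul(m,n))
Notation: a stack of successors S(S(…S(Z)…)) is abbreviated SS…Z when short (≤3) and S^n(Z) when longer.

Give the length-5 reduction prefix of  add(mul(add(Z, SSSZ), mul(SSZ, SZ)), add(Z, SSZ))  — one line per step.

Answer: after 5 steps: add(S(add(add(Z, mul(SZ, SZ)), mul(SSZ, mul(SSZ, SZ)))), add(Z, SSZ))

Derivation:
  start: add(mul(add(Z, SSSZ), mul(SSZ, SZ)), add(Z, SSZ))
  [1] add(mul(SSSZ, mul(SSZ, SZ)), add(Z, SSZ))
  [2] add(add(mul(SSZ, SZ), mul(SSZ, mul(SSZ, SZ))), add(Z, SSZ))
  [3] add(add(add(SZ, mul(SZ, SZ)), mul(SSZ, mul(SSZ, SZ))), add(Z, SSZ))
  [4] add(add(S(add(Z, mul(SZ, SZ))), mul(SSZ, mul(SSZ, SZ))), add(Z, SSZ))
  [5] add(S(add(add(Z, mul(SZ, SZ)), mul(SSZ, mul(SSZ, SZ)))), add(Z, SSZ))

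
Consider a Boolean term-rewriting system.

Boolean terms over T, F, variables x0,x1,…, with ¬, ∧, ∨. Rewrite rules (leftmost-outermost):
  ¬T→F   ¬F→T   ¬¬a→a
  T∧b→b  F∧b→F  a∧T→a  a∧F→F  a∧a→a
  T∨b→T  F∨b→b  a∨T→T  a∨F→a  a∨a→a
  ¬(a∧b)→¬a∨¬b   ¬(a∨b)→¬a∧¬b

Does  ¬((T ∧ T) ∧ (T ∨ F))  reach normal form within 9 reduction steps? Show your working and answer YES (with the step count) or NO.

  start: ¬((T ∧ T) ∧ (T ∨ F))
  step 1: ¬(T ∧ T) ∨ ¬(T ∨ F)
  step 2: (¬T ∨ ¬T) ∨ ¬(T ∨ F)
  step 3: ¬T ∨ ¬(T ∨ F)
  step 4: F ∨ ¬(T ∨ F)
  step 5: ¬(T ∨ F)
  step 6: ¬T ∧ ¬F
  step 7: F ∧ ¬F
  step 8: F

Answer: YES — reaches normal form F in 8 ≤ 9 steps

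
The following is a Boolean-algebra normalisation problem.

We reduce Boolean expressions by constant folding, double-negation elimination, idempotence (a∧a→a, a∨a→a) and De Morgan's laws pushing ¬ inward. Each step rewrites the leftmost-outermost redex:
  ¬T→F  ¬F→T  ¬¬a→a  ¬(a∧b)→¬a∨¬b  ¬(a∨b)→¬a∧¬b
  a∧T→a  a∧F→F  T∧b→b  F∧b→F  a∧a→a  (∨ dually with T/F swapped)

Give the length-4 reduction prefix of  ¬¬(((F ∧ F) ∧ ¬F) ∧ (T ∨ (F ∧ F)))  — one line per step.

Answer: after 4 steps: F

Reduction:
  start: ¬¬(((F ∧ F) ∧ ¬F) ∧ (T ∨ (F ∧ F)))
  →1  ((F ∧ F) ∧ ¬F) ∧ (T ∨ (F ∧ F))
  →2  (F ∧ ¬F) ∧ (T ∨ (F ∧ F))
  →3  F ∧ (T ∨ (F ∧ F))
  →4  F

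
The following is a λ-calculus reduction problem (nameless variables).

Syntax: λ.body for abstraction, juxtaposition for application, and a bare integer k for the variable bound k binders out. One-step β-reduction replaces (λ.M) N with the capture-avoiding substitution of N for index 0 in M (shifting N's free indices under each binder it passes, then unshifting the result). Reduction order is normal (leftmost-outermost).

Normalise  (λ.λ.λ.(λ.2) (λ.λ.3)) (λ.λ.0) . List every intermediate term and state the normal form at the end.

Answer: normal form = λ.λ.1  (in 2 steps)

Reduction:
  start: (λ.λ.λ.(λ.2) (λ.λ.3)) (λ.λ.0)
  step 1: λ.λ.(λ.2) (λ.λ.3)
  step 2: λ.λ.1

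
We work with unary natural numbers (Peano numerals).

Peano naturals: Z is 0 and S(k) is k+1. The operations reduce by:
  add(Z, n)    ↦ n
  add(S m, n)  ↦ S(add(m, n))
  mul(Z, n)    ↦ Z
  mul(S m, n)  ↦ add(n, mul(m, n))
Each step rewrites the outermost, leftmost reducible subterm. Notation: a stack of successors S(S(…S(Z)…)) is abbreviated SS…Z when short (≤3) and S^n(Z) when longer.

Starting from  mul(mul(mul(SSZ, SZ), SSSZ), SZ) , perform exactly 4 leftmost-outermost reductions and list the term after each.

  start: mul(mul(mul(SSZ, SZ), SSSZ), SZ)
  step 1: mul(mul(add(SZ, mul(SZ, SZ)), SSSZ), SZ)
  step 2: mul(mul(S(add(Z, mul(SZ, SZ))), SSSZ), SZ)
  step 3: mul(add(SSSZ, mul(add(Z, mul(SZ, SZ)), SSSZ)), SZ)
  step 4: mul(S(add(SSZ, mul(add(Z, mul(SZ, SZ)), SSSZ))), SZ)

Answer: after 4 steps: mul(S(add(SSZ, mul(add(Z, mul(SZ, SZ)), SSSZ))), SZ)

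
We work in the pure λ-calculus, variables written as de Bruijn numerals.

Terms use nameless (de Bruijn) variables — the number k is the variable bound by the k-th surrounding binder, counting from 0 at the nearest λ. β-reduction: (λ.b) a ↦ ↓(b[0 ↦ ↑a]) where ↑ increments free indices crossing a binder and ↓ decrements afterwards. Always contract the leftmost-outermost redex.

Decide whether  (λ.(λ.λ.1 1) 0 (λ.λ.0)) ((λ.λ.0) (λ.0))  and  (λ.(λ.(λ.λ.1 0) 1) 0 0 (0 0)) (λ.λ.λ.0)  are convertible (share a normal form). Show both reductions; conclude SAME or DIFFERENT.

Term A:
  start: (λ.(λ.λ.1 1) 0 (λ.λ.0)) ((λ.λ.0) (λ.0))
  step 1: (λ.λ.1 1) ((λ.λ.0) (λ.0)) (λ.λ.0)
  step 2: (λ.(λ.λ.0) (λ.0) ((λ.λ.0) (λ.0))) (λ.λ.0)
  step 3: (λ.λ.0) (λ.0) ((λ.λ.0) (λ.0))
  step 4: (λ.0) ((λ.λ.0) (λ.0))
  step 5: (λ.λ.0) (λ.0)
  step 6: λ.0

Term B:
  start: (λ.(λ.(λ.λ.1 0) 1) 0 0 (0 0)) (λ.λ.λ.0)
  step 1: (λ.(λ.λ.1 0) (λ.λ.λ.0)) (λ.λ.λ.0) (λ.λ.λ.0) ((λ.λ.λ.0) (λ.λ.λ.0))
  step 2: (λ.λ.1 0) (λ.λ.λ.0) (λ.λ.λ.0) ((λ.λ.λ.0) (λ.λ.λ.0))
  step 3: (λ.(λ.λ.λ.0) 0) (λ.λ.λ.0) ((λ.λ.λ.0) (λ.λ.λ.0))
  step 4: (λ.λ.λ.0) (λ.λ.λ.0) ((λ.λ.λ.0) (λ.λ.λ.0))
  step 5: (λ.λ.0) ((λ.λ.λ.0) (λ.λ.λ.0))
  step 6: λ.0

Answer: SAME — A ⇓ λ.0, B ⇓ λ.0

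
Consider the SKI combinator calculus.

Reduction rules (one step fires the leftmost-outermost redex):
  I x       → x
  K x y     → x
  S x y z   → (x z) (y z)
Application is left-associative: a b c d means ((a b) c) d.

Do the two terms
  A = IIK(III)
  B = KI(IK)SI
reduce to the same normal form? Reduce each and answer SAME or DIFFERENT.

Term A:
  start: IIK(III)
  →1  IK(III)
  →2  K(III)
  →3  K(II)
  →4  KI

Term B:
  start: KI(IK)SI
  →1  ISI
  →2  SI

Answer: DIFFERENT — A ⇓ KI, B ⇓ SI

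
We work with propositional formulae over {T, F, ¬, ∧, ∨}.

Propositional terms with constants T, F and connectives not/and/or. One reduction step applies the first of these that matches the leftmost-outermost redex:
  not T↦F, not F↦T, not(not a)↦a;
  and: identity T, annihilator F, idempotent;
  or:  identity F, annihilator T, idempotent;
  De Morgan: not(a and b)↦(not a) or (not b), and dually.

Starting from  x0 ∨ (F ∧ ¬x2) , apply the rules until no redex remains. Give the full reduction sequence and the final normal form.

Answer: normal form = x0  (in 2 steps)

Working:
  start: x0 ∨ (F ∧ ¬x2)
  step 1: x0 ∨ F
  step 2: x0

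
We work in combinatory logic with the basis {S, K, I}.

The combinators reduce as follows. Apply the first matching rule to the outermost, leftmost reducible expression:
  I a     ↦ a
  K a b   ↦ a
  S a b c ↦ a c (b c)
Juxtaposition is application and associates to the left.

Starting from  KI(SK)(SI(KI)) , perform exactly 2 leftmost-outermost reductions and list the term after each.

Answer: after 2 steps: SI(KI)

Reduction:
  start: KI(SK)(SI(KI))
  →1  I(SI(KI))
  →2  SI(KI)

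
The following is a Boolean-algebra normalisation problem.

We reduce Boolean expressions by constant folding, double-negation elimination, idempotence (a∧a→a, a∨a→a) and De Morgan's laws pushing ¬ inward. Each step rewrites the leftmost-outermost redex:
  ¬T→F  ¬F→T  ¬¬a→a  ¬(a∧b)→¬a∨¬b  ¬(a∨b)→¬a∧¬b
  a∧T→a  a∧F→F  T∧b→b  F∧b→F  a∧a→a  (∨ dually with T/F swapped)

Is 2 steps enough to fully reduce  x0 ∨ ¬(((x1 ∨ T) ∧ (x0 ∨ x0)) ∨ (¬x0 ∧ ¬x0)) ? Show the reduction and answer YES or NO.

Answer: NO — after 2 steps the term is x0 ∨ ((¬(x1 ∨ T) ∨ ¬(x0 ∨ x0)) ∧ ¬(¬x0 ∧ ¬x0)), not yet normal

Derivation:
  start: x0 ∨ ¬(((x1 ∨ T) ∧ (x0 ∨ x0)) ∨ (¬x0 ∧ ¬x0))
  [1] x0 ∨ (¬((x1 ∨ T) ∧ (x0 ∨ x0)) ∧ ¬(¬x0 ∧ ¬x0))
  [2] x0 ∨ ((¬(x1 ∨ T) ∨ ¬(x0 ∨ x0)) ∧ ¬(¬x0 ∧ ¬x0))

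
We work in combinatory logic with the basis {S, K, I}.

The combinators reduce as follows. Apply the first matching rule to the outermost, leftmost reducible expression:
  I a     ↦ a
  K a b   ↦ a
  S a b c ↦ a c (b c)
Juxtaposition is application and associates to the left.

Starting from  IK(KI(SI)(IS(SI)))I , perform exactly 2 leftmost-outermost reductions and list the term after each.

Answer: after 2 steps: KI(SI)(IS(SI))

Working:
  start: IK(KI(SI)(IS(SI)))I
  step 1: K(KI(SI)(IS(SI)))I
  step 2: KI(SI)(IS(SI))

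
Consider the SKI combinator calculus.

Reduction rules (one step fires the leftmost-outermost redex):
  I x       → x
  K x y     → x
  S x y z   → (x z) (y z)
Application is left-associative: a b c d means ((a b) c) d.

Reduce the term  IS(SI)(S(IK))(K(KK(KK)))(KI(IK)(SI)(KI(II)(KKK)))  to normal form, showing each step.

Answer: normal form = K(SIK)  (in 14 steps)

Working:
  start: IS(SI)(S(IK))(K(KK(KK)))(KI(IK)(SI)(KI(II)(KKK)))
  →1  S(SI)(S(IK))(K(KK(KK)))(KI(IK)(SI)(KI(II)(KKK)))
  →2  SI(K(KK(KK)))(S(IK)(K(KK(KK))))(KI(IK)(SI)(KI(II)(KKK)))
  →3  I(S(IK)(K(KK(KK))))(K(KK(KK))(S(IK)(K(KK(KK)))))(KI(IK)(SI)(KI(II)(KKK)))
  →4  S(IK)(K(KK(KK)))(K(KK(KK))(S(IK)(K(KK(KK)))))(KI(IK)(SI)(KI(II)(KKK)))
  →5  IK(K(KK(KK))(S(IK)(K(KK(KK)))))(K(KK(KK))(K(KK(KK))(S(IK)(K(KK(KK))))))(KI(IK)(SI)(KI(II)(KKK)))
  →6  K(K(KK(KK))(S(IK)(K(KK(KK)))))(K(KK(KK))(K(KK(KK))(S(IK)(K(KK(KK))))))(KI(IK)(SI)(KI(II)(KKK)))
  →7  K(KK(KK))(S(IK)(K(KK(KK))))(KI(IK)(SI)(KI(II)(KKK)))
  →8  KK(KK)(KI(IK)(SI)(KI(II)(KKK)))
  →9  K(KI(IK)(SI)(KI(II)(KKK)))
  →10  K(I(SI)(KI(II)(KKK)))
  →11  K(SI(KI(II)(KKK)))
  →12  K(SI(I(KKK)))
  →13  K(SI(KKK))
  →14  K(SIK)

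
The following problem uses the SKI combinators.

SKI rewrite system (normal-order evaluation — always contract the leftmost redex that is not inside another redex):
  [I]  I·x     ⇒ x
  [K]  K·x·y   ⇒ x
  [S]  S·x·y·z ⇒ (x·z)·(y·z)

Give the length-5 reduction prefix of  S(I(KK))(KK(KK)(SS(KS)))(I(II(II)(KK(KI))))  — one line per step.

Answer: after 5 steps: K(SS(KS))

Working:
  start: S(I(KK))(KK(KK)(SS(KS)))(I(II(II)(KK(KI))))
  →1  I(KK)(I(II(II)(KK(KI))))(KK(KK)(SS(KS))(I(II(II)(KK(KI)))))
  →2  KK(I(II(II)(KK(KI))))(KK(KK)(SS(KS))(I(II(II)(KK(KI)))))
  →3  K(KK(KK)(SS(KS))(I(II(II)(KK(KI)))))
  →4  K(K(SS(KS))(I(II(II)(KK(KI)))))
  →5  K(SS(KS))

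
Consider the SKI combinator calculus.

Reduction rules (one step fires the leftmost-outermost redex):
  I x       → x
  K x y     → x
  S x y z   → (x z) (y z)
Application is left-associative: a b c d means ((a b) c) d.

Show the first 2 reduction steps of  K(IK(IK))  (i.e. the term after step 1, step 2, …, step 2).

  start: K(IK(IK))
  →1  K(K(IK))
  →2  K(KK)

Answer: after 2 steps: K(KK)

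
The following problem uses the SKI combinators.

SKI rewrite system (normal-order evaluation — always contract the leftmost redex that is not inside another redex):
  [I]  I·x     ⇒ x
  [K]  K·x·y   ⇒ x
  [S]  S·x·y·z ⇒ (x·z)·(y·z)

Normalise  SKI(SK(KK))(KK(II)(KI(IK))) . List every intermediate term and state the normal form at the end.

  start: SKI(SK(KK))(KK(II)(KI(IK)))
  step 1: K(SK(KK))(I(SK(KK)))(KK(II)(KI(IK)))
  step 2: SK(KK)(KK(II)(KI(IK)))
  step 3: K(KK(II)(KI(IK)))(KK(KK(II)(KI(IK))))
  step 4: KK(II)(KI(IK))
  step 5: K(KI(IK))
  step 6: KI

Answer: normal form = KI  (in 6 steps)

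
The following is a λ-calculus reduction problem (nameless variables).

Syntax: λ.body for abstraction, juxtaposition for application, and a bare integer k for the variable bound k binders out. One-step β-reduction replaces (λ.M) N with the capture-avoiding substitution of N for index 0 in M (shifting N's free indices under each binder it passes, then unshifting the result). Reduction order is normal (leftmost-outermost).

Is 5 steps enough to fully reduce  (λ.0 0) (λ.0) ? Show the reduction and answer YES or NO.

  start: (λ.0 0) (λ.0)
  →1  (λ.0) (λ.0)
  →2  λ.0

Answer: YES — reaches normal form λ.0 in 2 ≤ 5 steps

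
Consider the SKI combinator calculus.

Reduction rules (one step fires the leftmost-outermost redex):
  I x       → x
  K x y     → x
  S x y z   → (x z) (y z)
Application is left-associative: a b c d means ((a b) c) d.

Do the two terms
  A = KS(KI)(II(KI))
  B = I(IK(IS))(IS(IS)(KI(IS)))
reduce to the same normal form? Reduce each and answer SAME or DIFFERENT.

Term A:
  start: KS(KI)(II(KI))
  →1  S(II(KI))
  →2  S(I(KI))
  →3  S(KI)

Term B:
  start: I(IK(IS))(IS(IS)(KI(IS)))
  →1  IK(IS)(IS(IS)(KI(IS)))
  →2  K(IS)(IS(IS)(KI(IS)))
  →3  IS
  →4  S

Answer: DIFFERENT — A ⇓ S(KI), B ⇓ S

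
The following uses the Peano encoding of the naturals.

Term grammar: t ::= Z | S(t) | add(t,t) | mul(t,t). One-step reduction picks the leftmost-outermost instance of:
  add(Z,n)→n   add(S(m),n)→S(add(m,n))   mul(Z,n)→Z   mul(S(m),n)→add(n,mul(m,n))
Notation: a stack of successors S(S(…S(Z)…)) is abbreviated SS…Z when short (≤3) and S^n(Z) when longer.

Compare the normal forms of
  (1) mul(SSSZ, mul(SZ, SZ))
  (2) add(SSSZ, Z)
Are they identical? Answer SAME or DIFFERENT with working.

Term A:
  start: mul(SSSZ, mul(SZ, SZ))
  step 1: add(mul(SZ, SZ), mul(SSZ, mul(SZ, SZ)))
  step 2: add(add(SZ, mul(Z, SZ)), mul(SSZ, mul(SZ, SZ)))
  step 3: add(S(add(Z, mul(Z, SZ))), mul(SSZ, mul(SZ, SZ)))
  step 4: S(add(add(Z, mul(Z, SZ)), mul(SSZ, mul(SZ, SZ))))
  step 5: S(add(mul(Z, SZ), mul(SSZ, mul(SZ, SZ))))
  step 6: S(add(Z, mul(SSZ, mul(SZ, SZ))))
  step 7: S(mul(SSZ, mul(SZ, SZ)))
  step 8: S(add(mul(SZ, SZ), mul(SZ, mul(SZ, SZ))))
  step 9: S(add(add(SZ, mul(Z, SZ)), mul(SZ, mul(SZ, SZ))))
  step 10: S(add(S(add(Z, mul(Z, SZ))), mul(SZ, mul(SZ, SZ))))
  step 11: S(S(add(add(Z, mul(Z, SZ)), mul(SZ, mul(SZ, SZ)))))
  step 12: S(S(add(mul(Z, SZ), mul(SZ, mul(SZ, SZ)))))
  step 13: S(S(add(Z, mul(SZ, mul(SZ, SZ)))))
  step 14: S(S(mul(SZ, mul(SZ, SZ))))
  step 15: S(S(add(mul(SZ, SZ), mul(Z, mul(SZ, SZ)))))
  step 16: S(S(add(add(SZ, mul(Z, SZ)), mul(Z, mul(SZ, SZ)))))
  step 17: S(S(add(S(add(Z, mul(Z, SZ))), mul(Z, mul(SZ, SZ)))))
  step 18: S(S(S(add(add(Z, mul(Z, SZ)), mul(Z, mul(SZ, SZ))))))
  step 19: S(S(S(add(mul(Z, SZ), mul(Z, mul(SZ, SZ))))))
  step 20: S(S(S(add(Z, mul(Z, mul(SZ, SZ))))))
  step 21: S(S(S(mul(Z, mul(SZ, SZ)))))
  step 22: SSSZ

Term B:
  start: add(SSSZ, Z)
  step 1: S(add(SSZ, Z))
  step 2: S(S(add(SZ, Z)))
  step 3: S(S(S(add(Z, Z))))
  step 4: SSSZ

Answer: SAME — A ⇓ SSSZ, B ⇓ SSSZ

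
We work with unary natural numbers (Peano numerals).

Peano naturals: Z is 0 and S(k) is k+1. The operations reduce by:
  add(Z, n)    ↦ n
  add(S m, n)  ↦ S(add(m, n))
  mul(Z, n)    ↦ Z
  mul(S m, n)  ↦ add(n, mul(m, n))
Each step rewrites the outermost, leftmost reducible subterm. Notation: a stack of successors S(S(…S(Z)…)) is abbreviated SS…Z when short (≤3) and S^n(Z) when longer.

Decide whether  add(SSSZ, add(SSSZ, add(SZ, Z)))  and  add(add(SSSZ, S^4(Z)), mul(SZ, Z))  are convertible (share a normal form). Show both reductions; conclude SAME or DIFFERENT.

Term A:
  start: add(SSSZ, add(SSSZ, add(SZ, Z)))
  →1  S(add(SSZ, add(SSSZ, add(SZ, Z))))
  →2  S(S(add(SZ, add(SSSZ, add(SZ, Z)))))
  →3  S(S(S(add(Z, add(SSSZ, add(SZ, Z))))))
  →4  S(S(S(add(SSSZ, add(SZ, Z)))))
  →5  S(S(S(S(add(SSZ, add(SZ, Z))))))
  →6  S(S(S(S(S(add(SZ, add(SZ, Z)))))))
  →7  S(S(S(S(S(S(add(Z, add(SZ, Z))))))))
  →8  S(S(S(S(S(S(add(SZ, Z)))))))
  →9  S(S(S(S(S(S(S(add(Z, Z))))))))
  →10  S^7(Z)

Term B:
  start: add(add(SSSZ, S^4(Z)), mul(SZ, Z))
  →1  add(S(add(SSZ, S^4(Z))), mul(SZ, Z))
  →2  S(add(add(SSZ, S^4(Z)), mul(SZ, Z)))
  →3  S(add(S(add(SZ, S^4(Z))), mul(SZ, Z)))
  →4  S(S(add(add(SZ, S^4(Z)), mul(SZ, Z))))
  →5  S(S(add(S(add(Z, S^4(Z))), mul(SZ, Z))))
  →6  S(S(S(add(add(Z, S^4(Z)), mul(SZ, Z)))))
  →7  S(S(S(add(S^4(Z), mul(SZ, Z)))))
  →8  S(S(S(S(add(SSSZ, mul(SZ, Z))))))
  →9  S(S(S(S(S(add(SSZ, mul(SZ, Z)))))))
  →10  S(S(S(S(S(S(add(SZ, mul(SZ, Z))))))))
  →11  S(S(S(S(S(S(S(add(Z, mul(SZ, Z)))))))))
  →12  S(S(S(S(S(S(S(mul(SZ, Z))))))))
  →13  S(S(S(S(S(S(S(add(Z, mul(Z, Z)))))))))
  →14  S(S(S(S(S(S(S(mul(Z, Z))))))))
  →15  S^7(Z)

Answer: SAME — A ⇓ S^7(Z), B ⇓ S^7(Z)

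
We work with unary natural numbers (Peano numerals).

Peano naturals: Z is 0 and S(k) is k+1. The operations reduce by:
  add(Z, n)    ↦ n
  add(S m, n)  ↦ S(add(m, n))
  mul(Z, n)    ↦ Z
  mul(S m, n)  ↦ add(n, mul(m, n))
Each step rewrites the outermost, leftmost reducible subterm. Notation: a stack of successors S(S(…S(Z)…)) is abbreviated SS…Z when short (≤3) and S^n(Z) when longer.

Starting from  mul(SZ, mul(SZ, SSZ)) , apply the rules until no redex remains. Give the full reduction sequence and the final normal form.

  start: mul(SZ, mul(SZ, SSZ))
  →1  add(mul(SZ, SSZ), mul(Z, mul(SZ, SSZ)))
  →2  add(add(SSZ, mul(Z, SSZ)), mul(Z, mul(SZ, SSZ)))
  →3  add(S(add(SZ, mul(Z, SSZ))), mul(Z, mul(SZ, SSZ)))
  →4  S(add(add(SZ, mul(Z, SSZ)), mul(Z, mul(SZ, SSZ))))
  →5  S(add(S(add(Z, mul(Z, SSZ))), mul(Z, mul(SZ, SSZ))))
  →6  S(S(add(add(Z, mul(Z, SSZ)), mul(Z, mul(SZ, SSZ)))))
  →7  S(S(add(mul(Z, SSZ), mul(Z, mul(SZ, SSZ)))))
  →8  S(S(add(Z, mul(Z, mul(SZ, SSZ)))))
  →9  S(S(mul(Z, mul(SZ, SSZ))))
  →10  SSZ

Answer: normal form = SSZ  (in 10 steps)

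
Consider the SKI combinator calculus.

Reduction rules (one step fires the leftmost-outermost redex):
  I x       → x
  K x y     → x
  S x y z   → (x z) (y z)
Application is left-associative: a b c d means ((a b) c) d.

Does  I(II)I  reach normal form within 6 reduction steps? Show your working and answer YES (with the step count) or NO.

  start: I(II)I
  step 1: III
  step 2: II
  step 3: I

Answer: YES — reaches normal form I in 3 ≤ 6 steps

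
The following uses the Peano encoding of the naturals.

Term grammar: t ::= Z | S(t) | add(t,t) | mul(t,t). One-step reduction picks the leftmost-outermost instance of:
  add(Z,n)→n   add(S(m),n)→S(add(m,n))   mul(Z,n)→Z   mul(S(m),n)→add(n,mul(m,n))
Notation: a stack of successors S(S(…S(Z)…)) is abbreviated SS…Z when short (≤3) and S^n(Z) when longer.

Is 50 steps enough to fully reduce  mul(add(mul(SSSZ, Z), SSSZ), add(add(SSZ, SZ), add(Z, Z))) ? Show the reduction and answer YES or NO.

Answer: YES — reaches normal form S^9(Z) in 48 ≤ 50 steps

Reduction:
  start: mul(add(mul(SSSZ, Z), SSSZ), add(add(SSZ, SZ), add(Z, Z)))
  [1] mul(add(add(Z, mul(SSZ, Z)), SSSZ), add(add(SSZ, SZ), add(Z, Z)))
  [2] mul(add(mul(SSZ, Z), SSSZ), add(add(SSZ, SZ), add(Z, Z)))
  [3] mul(add(add(Z, mul(SZ, Z)), SSSZ), add(add(SSZ, SZ), add(Z, Z)))
  [4] mul(add(mul(SZ, Z), SSSZ), add(add(SSZ, SZ), add(Z, Z)))
  [5] mul(add(add(Z, mul(Z, Z)), SSSZ), add(add(SSZ, SZ), add(Z, Z)))
  [6] mul(add(mul(Z, Z), SSSZ), add(add(SSZ, SZ), add(Z, Z)))
  [7] mul(add(Z, SSSZ), add(add(SSZ, SZ), add(Z, Z)))
  [8] mul(SSSZ, add(add(SSZ, SZ), add(Z, Z)))
  [9] add(add(add(SSZ, SZ), add(Z, Z)), mul(SSZ, add(add(SSZ, SZ), add(Z, Z))))
  [10] add(add(S(add(SZ, SZ)), add(Z, Z)), mul(SSZ, add(add(SSZ, SZ), add(Z, Z))))
  [11] add(S(add(add(SZ, SZ), add(Z, Z))), mul(SSZ, add(add(SSZ, SZ), add(Z, Z))))
  [12] S(add(add(add(SZ, SZ), add(Z, Z)), mul(SSZ, add(add(SSZ, SZ), add(Z, Z)))))
  [13] S(add(add(S(add(Z, SZ)), add(Z, Z)), mul(SSZ, add(add(SSZ, SZ), add(Z, Z)))))
  [14] S(add(S(add(add(Z, SZ), add(Z, Z))), mul(SSZ, add(add(SSZ, SZ), add(Z, Z)))))
  [15] S(S(add(add(add(Z, SZ), add(Z, Z)), mul(SSZ, add(add(SSZ, SZ), add(Z, Z))))))
  [16] S(S(add(add(SZ, add(Z, Z)), mul(SSZ, add(add(SSZ, SZ), add(Z, Z))))))
  [17] S(S(add(S(add(Z, add(Z, Z))), mul(SSZ, add(add(SSZ, SZ), add(Z, Z))))))
  [18] S(S(S(add(add(Z, add(Z, Z)), mul(SSZ, add(add(SSZ, SZ), add(Z, Z)))))))
  [19] S(S(S(add(add(Z, Z), mul(SSZ, add(add(SSZ, SZ), add(Z, Z)))))))
  [20] S(S(S(add(Z, mul(SSZ, add(add(SSZ, SZ), add(Z, Z)))))))
  [21] S(S(S(mul(SSZ, add(add(SSZ, SZ), add(Z, Z))))))
  [22] S(S(S(add(add(add(SSZ, SZ), add(Z, Z)), mul(SZ, add(add(SSZ, SZ), add(Z, Z)))))))
  [23] S(S(S(add(add(S(add(SZ, SZ)), add(Z, Z)), mul(SZ, add(add(SSZ, SZ), add(Z, Z)))))))
  [24] S(S(S(add(S(add(add(SZ, SZ), add(Z, Z))), mul(SZ, add(add(SSZ, SZ), add(Z, Z)))))))
  [25] S(S(S(S(add(add(add(SZ, SZ), add(Z, Z)), mul(SZ, add(add(SSZ, SZ), add(Z, Z))))))))
  [26] S(S(S(S(add(add(S(add(Z, SZ)), add(Z, Z)), mul(SZ, add(add(SSZ, SZ), add(Z, Z))))))))
  [27] S(S(S(S(add(S(add(add(Z, SZ), add(Z, Z))), mul(SZ, add(add(SSZ, SZ), add(Z, Z))))))))
  [28] S(S(S(S(S(add(add(add(Z, SZ), add(Z, Z)), mul(SZ, add(add(SSZ, SZ), add(Z, Z)))))))))
  [29] S(S(S(S(S(add(add(SZ, add(Z, Z)), mul(SZ, add(add(SSZ, SZ), add(Z, Z)))))))))
  [30] S(S(S(S(S(add(S(add(Z, add(Z, Z))), mul(SZ, add(add(SSZ, SZ), add(Z, Z)))))))))
  [31] S(S(S(S(S(S(add(add(Z, add(Z, Z)), mul(SZ, add(add(SSZ, SZ), add(Z, Z))))))))))
  [32] S(S(S(S(S(S(add(add(Z, Z), mul(SZ, add(add(SSZ, SZ), add(Z, Z))))))))))
  [33] S(S(S(S(S(S(add(Z, mul(SZ, add(add(SSZ, SZ), add(Z, Z))))))))))
  [34] S(S(S(S(S(S(mul(SZ, add(add(SSZ, SZ), add(Z, Z)))))))))
  [35] S(S(S(S(S(S(add(add(add(SSZ, SZ), add(Z, Z)), mul(Z, add(add(SSZ, SZ), add(Z, Z))))))))))
  [36] S(S(S(S(S(S(add(add(S(add(SZ, SZ)), add(Z, Z)), mul(Z, add(add(SSZ, SZ), add(Z, Z))))))))))
  [37] S(S(S(S(S(S(add(S(add(add(SZ, SZ), add(Z, Z))), mul(Z, add(add(SSZ, SZ), add(Z, Z))))))))))
  [38] S(S(S(S(S(S(S(add(add(add(SZ, SZ), add(Z, Z)), mul(Z, add(add(SSZ, SZ), add(Z, Z)))))))))))
  [39] S(S(S(S(S(S(S(add(add(S(add(Z, SZ)), add(Z, Z)), mul(Z, add(add(SSZ, SZ), add(Z, Z)))))))))))
  [40] S(S(S(S(S(S(S(add(S(add(add(Z, SZ), add(Z, Z))), mul(Z, add(add(SSZ, SZ), add(Z, Z)))))))))))
  [41] S(S(S(S(S(S(S(S(add(add(add(Z, SZ), add(Z, Z)), mul(Z, add(add(SSZ, SZ), add(Z, Z))))))))))))
  [42] S(S(S(S(S(S(S(S(add(add(SZ, add(Z, Z)), mul(Z, add(add(SSZ, SZ), add(Z, Z))))))))))))
  [43] S(S(S(S(S(S(S(S(add(S(add(Z, add(Z, Z))), mul(Z, add(add(SSZ, SZ), add(Z, Z))))))))))))
  [44] S(S(S(S(S(S(S(S(S(add(add(Z, add(Z, Z)), mul(Z, add(add(SSZ, SZ), add(Z, Z)))))))))))))
  [45] S(S(S(S(S(S(S(S(S(add(add(Z, Z), mul(Z, add(add(SSZ, SZ), add(Z, Z)))))))))))))
  [46] S(S(S(S(S(S(S(S(S(add(Z, mul(Z, add(add(SSZ, SZ), add(Z, Z)))))))))))))
  [47] S(S(S(S(S(S(S(S(S(mul(Z, add(add(SSZ, SZ), add(Z, Z))))))))))))
  [48] S^9(Z)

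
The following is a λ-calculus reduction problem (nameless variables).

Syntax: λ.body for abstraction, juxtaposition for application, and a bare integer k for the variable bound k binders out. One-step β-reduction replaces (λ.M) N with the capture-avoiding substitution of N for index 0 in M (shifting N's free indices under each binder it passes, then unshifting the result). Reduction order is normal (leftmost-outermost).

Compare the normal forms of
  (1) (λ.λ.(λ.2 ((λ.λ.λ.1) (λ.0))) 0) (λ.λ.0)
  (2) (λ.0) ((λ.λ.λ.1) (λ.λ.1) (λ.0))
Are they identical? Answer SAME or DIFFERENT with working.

Answer: SAME — A ⇓ λ.λ.0, B ⇓ λ.λ.0

Derivation:
Term A:
  start: (λ.λ.(λ.2 ((λ.λ.λ.1) (λ.0))) 0) (λ.λ.0)
  [1] λ.(λ.(λ.λ.0) ((λ.λ.λ.1) (λ.0))) 0
  [2] λ.(λ.λ.0) ((λ.λ.λ.1) (λ.0))
  [3] λ.λ.0

Term B:
  start: (λ.0) ((λ.λ.λ.1) (λ.λ.1) (λ.0))
  [1] (λ.λ.λ.1) (λ.λ.1) (λ.0)
  [2] (λ.λ.1) (λ.0)
  [3] λ.λ.0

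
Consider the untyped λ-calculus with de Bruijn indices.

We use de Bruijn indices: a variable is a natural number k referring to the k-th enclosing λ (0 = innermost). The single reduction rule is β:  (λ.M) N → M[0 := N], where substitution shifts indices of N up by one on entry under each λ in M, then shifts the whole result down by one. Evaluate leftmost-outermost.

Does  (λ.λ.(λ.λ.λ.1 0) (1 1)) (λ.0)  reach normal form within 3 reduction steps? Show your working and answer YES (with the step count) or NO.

  start: (λ.λ.(λ.λ.λ.1 0) (1 1)) (λ.0)
  →1  λ.(λ.λ.λ.1 0) ((λ.0) (λ.0))
  →2  λ.λ.λ.1 0

Answer: YES — reaches normal form λ.λ.λ.1 0 in 2 ≤ 3 steps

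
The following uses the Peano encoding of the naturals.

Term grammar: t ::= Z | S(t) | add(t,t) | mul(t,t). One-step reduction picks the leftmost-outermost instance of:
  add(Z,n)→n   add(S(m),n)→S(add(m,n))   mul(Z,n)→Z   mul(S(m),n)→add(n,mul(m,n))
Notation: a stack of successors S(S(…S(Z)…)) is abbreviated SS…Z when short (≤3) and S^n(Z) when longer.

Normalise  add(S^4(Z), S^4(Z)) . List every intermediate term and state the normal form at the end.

  start: add(S^4(Z), S^4(Z))
  [1] S(add(SSSZ, S^4(Z)))
  [2] S(S(add(SSZ, S^4(Z))))
  [3] S(S(S(add(SZ, S^4(Z)))))
  [4] S(S(S(S(add(Z, S^4(Z))))))
  [5] S^8(Z)

Answer: normal form = S^8(Z)  (in 5 steps)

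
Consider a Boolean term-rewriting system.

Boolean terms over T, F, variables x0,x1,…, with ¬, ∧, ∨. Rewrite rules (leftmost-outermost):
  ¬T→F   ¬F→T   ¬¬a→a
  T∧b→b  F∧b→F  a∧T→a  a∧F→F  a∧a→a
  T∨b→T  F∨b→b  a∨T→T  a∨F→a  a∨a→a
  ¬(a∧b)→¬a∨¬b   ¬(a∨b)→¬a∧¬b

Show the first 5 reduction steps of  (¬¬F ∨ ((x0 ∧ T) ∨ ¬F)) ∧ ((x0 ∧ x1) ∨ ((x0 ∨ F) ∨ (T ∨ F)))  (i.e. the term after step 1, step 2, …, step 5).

  start: (¬¬F ∨ ((x0 ∧ T) ∨ ¬F)) ∧ ((x0 ∧ x1) ∨ ((x0 ∨ F) ∨ (T ∨ F)))
  →1  (F ∨ ((x0 ∧ T) ∨ ¬F)) ∧ ((x0 ∧ x1) ∨ ((x0 ∨ F) ∨ (T ∨ F)))
  →2  ((x0 ∧ T) ∨ ¬F) ∧ ((x0 ∧ x1) ∨ ((x0 ∨ F) ∨ (T ∨ F)))
  →3  (x0 ∨ ¬F) ∧ ((x0 ∧ x1) ∨ ((x0 ∨ F) ∨ (T ∨ F)))
  →4  (x0 ∨ T) ∧ ((x0 ∧ x1) ∨ ((x0 ∨ F) ∨ (T ∨ F)))
  →5  T ∧ ((x0 ∧ x1) ∨ ((x0 ∨ F) ∨ (T ∨ F)))

Answer: after 5 steps: T ∧ ((x0 ∧ x1) ∨ ((x0 ∨ F) ∨ (T ∨ F)))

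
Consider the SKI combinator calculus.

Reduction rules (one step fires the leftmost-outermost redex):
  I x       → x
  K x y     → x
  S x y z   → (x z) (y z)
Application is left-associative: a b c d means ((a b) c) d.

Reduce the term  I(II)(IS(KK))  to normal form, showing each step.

  start: I(II)(IS(KK))
  [1] II(IS(KK))
  [2] I(IS(KK))
  [3] IS(KK)
  [4] S(KK)

Answer: normal form = S(KK)  (in 4 steps)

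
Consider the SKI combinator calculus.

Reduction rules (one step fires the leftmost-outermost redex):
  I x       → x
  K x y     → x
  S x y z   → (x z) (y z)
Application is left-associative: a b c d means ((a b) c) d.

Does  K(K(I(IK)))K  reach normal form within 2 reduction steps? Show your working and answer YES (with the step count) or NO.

Answer: NO — after 2 steps the term is K(IK), not yet normal

Derivation:
  start: K(K(I(IK)))K
  step 1: K(I(IK))
  step 2: K(IK)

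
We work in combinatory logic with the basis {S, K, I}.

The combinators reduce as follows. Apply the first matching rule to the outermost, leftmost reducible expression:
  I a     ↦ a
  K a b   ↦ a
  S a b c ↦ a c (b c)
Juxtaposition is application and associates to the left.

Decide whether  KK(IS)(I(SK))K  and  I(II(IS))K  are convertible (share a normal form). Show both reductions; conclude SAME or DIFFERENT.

Term A:
  start: KK(IS)(I(SK))K
  →1  K(I(SK))K
  →2  I(SK)
  →3  SK

Term B:
  start: I(II(IS))K
  →1  II(IS)K
  →2  I(IS)K
  →3  ISK
  →4  SK

Answer: SAME — A ⇓ SK, B ⇓ SK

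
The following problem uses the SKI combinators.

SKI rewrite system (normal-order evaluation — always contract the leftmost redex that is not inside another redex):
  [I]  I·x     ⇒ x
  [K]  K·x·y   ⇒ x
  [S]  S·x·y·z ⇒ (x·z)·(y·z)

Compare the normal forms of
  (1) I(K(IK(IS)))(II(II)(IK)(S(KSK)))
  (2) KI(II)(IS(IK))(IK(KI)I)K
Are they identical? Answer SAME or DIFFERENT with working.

Term A:
  start: I(K(IK(IS)))(II(II)(IK)(S(KSK)))
  →1  K(IK(IS))(II(II)(IK)(S(KSK)))
  →2  IK(IS)
  →3  K(IS)
  →4  KS

Term B:
  start: KI(II)(IS(IK))(IK(KI)I)K
  →1  I(IS(IK))(IK(KI)I)K
  →2  IS(IK)(IK(KI)I)K
  →3  S(IK)(IK(KI)I)K
  →4  IKK(IK(KI)IK)
  →5  KK(IK(KI)IK)
  →6  K

Answer: DIFFERENT — A ⇓ KS, B ⇓ K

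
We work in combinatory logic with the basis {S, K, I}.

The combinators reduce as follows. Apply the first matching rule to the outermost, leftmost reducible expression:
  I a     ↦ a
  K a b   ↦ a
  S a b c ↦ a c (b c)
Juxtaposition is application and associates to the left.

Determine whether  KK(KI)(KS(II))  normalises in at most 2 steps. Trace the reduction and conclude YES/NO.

  start: KK(KI)(KS(II))
  step 1: K(KS(II))
  step 2: KS

Answer: YES — reaches normal form KS in 2 ≤ 2 steps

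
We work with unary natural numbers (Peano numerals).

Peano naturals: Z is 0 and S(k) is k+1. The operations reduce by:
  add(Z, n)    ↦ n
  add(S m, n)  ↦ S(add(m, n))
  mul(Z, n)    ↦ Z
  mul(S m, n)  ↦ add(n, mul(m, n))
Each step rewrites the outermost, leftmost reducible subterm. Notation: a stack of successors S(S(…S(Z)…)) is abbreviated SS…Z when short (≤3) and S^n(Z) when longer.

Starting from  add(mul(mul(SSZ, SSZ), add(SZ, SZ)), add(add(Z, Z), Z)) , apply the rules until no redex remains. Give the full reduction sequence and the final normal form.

Answer: normal form = S^8(Z)  (in 45 steps)

Reduction:
  start: add(mul(mul(SSZ, SSZ), add(SZ, SZ)), add(add(Z, Z), Z))
  [1] add(mul(add(SSZ, mul(SZ, SSZ)), add(SZ, SZ)), add(add(Z, Z), Z))
  [2] add(mul(S(add(SZ, mul(SZ, SSZ))), add(SZ, SZ)), add(add(Z, Z), Z))
  [3] add(add(add(SZ, SZ), mul(add(SZ, mul(SZ, SSZ)), add(SZ, SZ))), add(add(Z, Z), Z))
  [4] add(add(S(add(Z, SZ)), mul(add(SZ, mul(SZ, SSZ)), add(SZ, SZ))), add(add(Z, Z), Z))
  [5] add(S(add(add(Z, SZ), mul(add(SZ, mul(SZ, SSZ)), add(SZ, SZ)))), add(add(Z, Z), Z))
  [6] S(add(add(add(Z, SZ), mul(add(SZ, mul(SZ, SSZ)), add(SZ, SZ))), add(add(Z, Z), Z)))
  [7] S(add(add(SZ, mul(add(SZ, mul(SZ, SSZ)), add(SZ, SZ))), add(add(Z, Z), Z)))
  [8] S(add(S(add(Z, mul(add(SZ, mul(SZ, SSZ)), add(SZ, SZ)))), add(add(Z, Z), Z)))
  [9] S(S(add(add(Z, mul(add(SZ, mul(SZ, SSZ)), add(SZ, SZ))), add(add(Z, Z), Z))))
  [10] S(S(add(mul(add(SZ, mul(SZ, SSZ)), add(SZ, SZ)), add(add(Z, Z), Z))))
  [11] S(S(add(mul(S(add(Z, mul(SZ, SSZ))), add(SZ, SZ)), add(add(Z, Z), Z))))
  [12] S(S(add(add(add(SZ, SZ), mul(add(Z, mul(SZ, SSZ)), add(SZ, SZ))), add(add(Z, Z), Z))))
  [13] S(S(add(add(S(add(Z, SZ)), mul(add(Z, mul(SZ, SSZ)), add(SZ, SZ))), add(add(Z, Z), Z))))
  [14] S(S(add(S(add(add(Z, SZ), mul(add(Z, mul(SZ, SSZ)), add(SZ, SZ)))), add(add(Z, Z), Z))))
  [15] S(S(S(add(add(add(Z, SZ), mul(add(Z, mul(SZ, SSZ)), add(SZ, SZ))), add(add(Z, Z), Z)))))
  [16] S(S(S(add(add(SZ, mul(add(Z, mul(SZ, SSZ)), add(SZ, SZ))), add(add(Z, Z), Z)))))
  [17] S(S(S(add(S(add(Z, mul(add(Z, mul(SZ, SSZ)), add(SZ, SZ)))), add(add(Z, Z), Z)))))
  [18] S(S(S(S(add(add(Z, mul(add(Z, mul(SZ, SSZ)), add(SZ, SZ))), add(add(Z, Z), Z))))))
  [19] S(S(S(S(add(mul(add(Z, mul(SZ, SSZ)), add(SZ, SZ)), add(add(Z, Z), Z))))))
  [20] S(S(S(S(add(mul(mul(SZ, SSZ), add(SZ, SZ)), add(add(Z, Z), Z))))))
  [21] S(S(S(S(add(mul(add(SSZ, mul(Z, SSZ)), add(SZ, SZ)), add(add(Z, Z), Z))))))
  [22] S(S(S(S(add(mul(S(add(SZ, mul(Z, SSZ))), add(SZ, SZ)), add(add(Z, Z), Z))))))
  [23] S(S(S(S(add(add(add(SZ, SZ), mul(add(SZ, mul(Z, SSZ)), add(SZ, SZ))), add(add(Z, Z), Z))))))
  [24] S(S(S(S(add(add(S(add(Z, SZ)), mul(add(SZ, mul(Z, SSZ)), add(SZ, SZ))), add(add(Z, Z), Z))))))
  [25] S(S(S(S(add(S(add(add(Z, SZ), mul(add(SZ, mul(Z, SSZ)), add(SZ, SZ)))), add(add(Z, Z), Z))))))
  [26] S(S(S(S(S(add(add(add(Z, SZ), mul(add(SZ, mul(Z, SSZ)), add(SZ, SZ))), add(add(Z, Z), Z)))))))
  [27] S(S(S(S(S(add(add(SZ, mul(add(SZ, mul(Z, SSZ)), add(SZ, SZ))), add(add(Z, Z), Z)))))))
  [28] S(S(S(S(S(add(S(add(Z, mul(add(SZ, mul(Z, SSZ)), add(SZ, SZ)))), add(add(Z, Z), Z)))))))
  [29] S(S(S(S(S(S(add(add(Z, mul(add(SZ, mul(Z, SSZ)), add(SZ, SZ))), add(add(Z, Z), Z))))))))
  [30] S(S(S(S(S(S(add(mul(add(SZ, mul(Z, SSZ)), add(SZ, SZ)), add(add(Z, Z), Z))))))))
  [31] S(S(S(S(S(S(add(mul(S(add(Z, mul(Z, SSZ))), add(SZ, SZ)), add(add(Z, Z), Z))))))))
  [32] S(S(S(S(S(S(add(add(add(SZ, SZ), mul(add(Z, mul(Z, SSZ)), add(SZ, SZ))), add(add(Z, Z), Z))))))))
  [33] S(S(S(S(S(S(add(add(S(add(Z, SZ)), mul(add(Z, mul(Z, SSZ)), add(SZ, SZ))), add(add(Z, Z), Z))))))))
  [34] S(S(S(S(S(S(add(S(add(add(Z, SZ), mul(add(Z, mul(Z, SSZ)), add(SZ, SZ)))), add(add(Z, Z), Z))))))))
  [35] S(S(S(S(S(S(S(add(add(add(Z, SZ), mul(add(Z, mul(Z, SSZ)), add(SZ, SZ))), add(add(Z, Z), Z)))))))))
  [36] S(S(S(S(S(S(S(add(add(SZ, mul(add(Z, mul(Z, SSZ)), add(SZ, SZ))), add(add(Z, Z), Z)))))))))
  [37] S(S(S(S(S(S(S(add(S(add(Z, mul(add(Z, mul(Z, SSZ)), add(SZ, SZ)))), add(add(Z, Z), Z)))))))))
  [38] S(S(S(S(S(S(S(S(add(add(Z, mul(add(Z, mul(Z, SSZ)), add(SZ, SZ))), add(add(Z, Z), Z))))))))))
  [39] S(S(S(S(S(S(S(S(add(mul(add(Z, mul(Z, SSZ)), add(SZ, SZ)), add(add(Z, Z), Z))))))))))
  [40] S(S(S(S(S(S(S(S(add(mul(mul(Z, SSZ), add(SZ, SZ)), add(add(Z, Z), Z))))))))))
  [41] S(S(S(S(S(S(S(S(add(mul(Z, add(SZ, SZ)), add(add(Z, Z), Z))))))))))
  [42] S(S(S(S(S(S(S(S(add(Z, add(add(Z, Z), Z))))))))))
  [43] S(S(S(S(S(S(S(S(add(add(Z, Z), Z)))))))))
  [44] S(S(S(S(S(S(S(S(add(Z, Z)))))))))
  [45] S^8(Z)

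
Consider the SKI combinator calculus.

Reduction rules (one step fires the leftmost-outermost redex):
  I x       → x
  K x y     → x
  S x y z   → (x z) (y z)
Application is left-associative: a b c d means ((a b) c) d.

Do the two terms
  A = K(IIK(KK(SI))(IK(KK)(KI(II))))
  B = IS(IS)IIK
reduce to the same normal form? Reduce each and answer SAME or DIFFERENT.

Answer: SAME — A ⇓ KK, B ⇓ KK

Reduction:
Term A:
  start: K(IIK(KK(SI))(IK(KK)(KI(II))))
  [1] K(IK(KK(SI))(IK(KK)(KI(II))))
  [2] K(K(KK(SI))(IK(KK)(KI(II))))
  [3] K(KK(SI))
  [4] KK

Term B:
  start: IS(IS)IIK
  [1] S(IS)IIK
  [2] ISI(II)K
  [3] SI(II)K
  [4] IK(IIK)
  [5] K(IIK)
  [6] K(IK)
  [7] KK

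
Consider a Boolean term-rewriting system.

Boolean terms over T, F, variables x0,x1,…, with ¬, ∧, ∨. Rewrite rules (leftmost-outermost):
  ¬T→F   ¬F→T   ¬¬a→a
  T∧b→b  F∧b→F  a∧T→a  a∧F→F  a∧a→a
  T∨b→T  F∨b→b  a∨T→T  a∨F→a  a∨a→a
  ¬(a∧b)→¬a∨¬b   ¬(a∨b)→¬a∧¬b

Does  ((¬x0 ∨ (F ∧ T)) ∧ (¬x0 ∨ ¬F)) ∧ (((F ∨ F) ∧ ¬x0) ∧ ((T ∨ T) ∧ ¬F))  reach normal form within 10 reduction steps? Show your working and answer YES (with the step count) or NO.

  start: ((¬x0 ∨ (F ∧ T)) ∧ (¬x0 ∨ ¬F)) ∧ (((F ∨ F) ∧ ¬x0) ∧ ((T ∨ T) ∧ ¬F))
  step 1: ((¬x0 ∨ F) ∧ (¬x0 ∨ ¬F)) ∧ (((F ∨ F) ∧ ¬x0) ∧ ((T ∨ T) ∧ ¬F))
  step 2: (¬x0 ∧ (¬x0 ∨ ¬F)) ∧ (((F ∨ F) ∧ ¬x0) ∧ ((T ∨ T) ∧ ¬F))
  step 3: (¬x0 ∧ (¬x0 ∨ T)) ∧ (((F ∨ F) ∧ ¬x0) ∧ ((T ∨ T) ∧ ¬F))
  step 4: (¬x0 ∧ T) ∧ (((F ∨ F) ∧ ¬x0) ∧ ((T ∨ T) ∧ ¬F))
  step 5: ¬x0 ∧ (((F ∨ F) ∧ ¬x0) ∧ ((T ∨ T) ∧ ¬F))
  step 6: ¬x0 ∧ ((F ∧ ¬x0) ∧ ((T ∨ T) ∧ ¬F))
  step 7: ¬x0 ∧ (F ∧ ((T ∨ T) ∧ ¬F))
  step 8: ¬x0 ∧ F
  step 9: F

Answer: YES — reaches normal form F in 9 ≤ 10 steps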